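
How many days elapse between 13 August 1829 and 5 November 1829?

84

August 1829: 31 − 13 = 18 days remain.
Then September (30), October (31): 30 + 31 = 61 days.
November 1–5, 1829: 5 days.
Total: 18 + 61 + 5 = 84 days.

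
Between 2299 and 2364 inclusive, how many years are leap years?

Years divisible by 4: 2300, 2304, …, 2364 — 17 in all.
Of these, 2300 is divisible by 100 but not 400, so not leap.
Leap years: 17 − 1 = 16.

16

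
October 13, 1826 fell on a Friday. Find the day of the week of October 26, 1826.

Within October 1826: 26 − 13 = 13 days.
13 mod 7 = 6, so 6 days after Friday is Thursday.

Thursday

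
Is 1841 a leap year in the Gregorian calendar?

No

1841 is not a leap year.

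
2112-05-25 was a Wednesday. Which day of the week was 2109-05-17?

Friday

Count forward from the earlier date (May 17, 2109) to the later (May 25, 2112):
May 17, 2109 → May 17, 2110: 365 days.
May 17, 2110 → May 17, 2111: 365 days.
May 17, 2111 → May 17, 2112: 366 days (2112 is a leap year).
Within May 2112: 25 − 17 = 8 days.
Total: 1104 days.
1104 mod 7 = 5, so 5 days before Wednesday is Friday.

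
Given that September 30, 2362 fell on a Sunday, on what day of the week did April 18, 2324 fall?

Count forward from the earlier date (April 18, 2324) to the later (September 30, 2362):
Day-of-year of April 18, 2324: 109.
Day-of-year of September 30, 2362: 273.
2324 has 366 days, so 366 − 109 = 257 days remain in 2324.
Full years 2325–2361: 28 common + 9 leap = 28×365 + 9×366 = 13514 days.
Total: 257 + 13514 + 273 = 14044 days.
14044 mod 7 = 2, so 2 days before Sunday is Friday.

Friday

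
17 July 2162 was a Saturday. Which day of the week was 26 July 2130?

Wednesday

Count forward from the earlier date (July 26, 2130) to the later (July 17, 2162):
Day-of-year of July 26, 2130: 207.
Day-of-year of July 17, 2162: 198.
2130 has 365 days, so 365 − 207 = 158 days remain in 2130.
Full years 2131–2161: 23 common + 8 leap = 23×365 + 8×366 = 11323 days.
Total: 158 + 11323 + 198 = 11679 days.
11679 mod 7 = 3, so 3 days before Saturday is Wednesday.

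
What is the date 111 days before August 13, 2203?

April 24, 2203

Count 111 days before August 13, 2203:
April 2203: 30 − 24 = 6 days remain.
Then May (31), June (30), July (31): 31 + 30 + 31 = 92 days.
August 1–13, 2203: 13 days.
Total: 6 + 92 + 13 = 111 days.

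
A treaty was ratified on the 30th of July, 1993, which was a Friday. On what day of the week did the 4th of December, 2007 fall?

From July 30, 1993 to July 30, 2007: 14 years, of which 3 contain a Feb 29 — 11×365 + 3×366 = 5113 days.
(2000 is a leap year (divisible by 400).)
July 2007: 31 − 30 = 1 day remains.
Then August (31), September (30), October (31), November (30): 31 + 30 + 31 + 30 = 122 days.
December 1–4, 2007: 4 days.
Residual: 127 days.
Total: 5240 days.
5240 mod 7 = 4, so 4 days after Friday is Tuesday.

Tuesday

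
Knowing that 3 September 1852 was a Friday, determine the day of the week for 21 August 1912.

Wednesday

From September 3, 1852 to September 3, 1911: 59 years, of which 13 contain a Feb 29 — 46×365 + 13×366 = 21548 days.
(1900 is not a leap year (divisible by 100 but not 400).)
September 1911: 30 − 3 = 27 days remain.
Then 10 full months totalling 305 days.
August 1–21, 1912: 21 days.
Residual: 353 days.
Total: 21901 days.
21901 mod 7 = 5, so 5 days after Friday is Wednesday.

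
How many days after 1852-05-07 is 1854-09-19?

May 1852: 31 − 7 = 24 days remain.
Then 27 full months totalling 822 days.
September 1–19, 1854: 19 days.
Total: 24 + 822 + 19 = 865 days.

865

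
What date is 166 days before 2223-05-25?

2222-12-10

Count 166 days before May 25, 2223:
December 2222: 31 − 10 = 21 days remain.
Then January (31), February 2223 (28), March (31), April (30): 31 + 28 + 31 + 30 = 120 days.
May 1–25, 2223: 25 days.
Total: 21 + 120 + 25 = 166 days.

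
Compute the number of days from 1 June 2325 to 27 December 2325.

June 2325: 30 − 1 = 29 days remain.
Then July (31), August (31), September (30), October (31), November (30): 31 + 31 + 30 + 31 + 30 = 153 days.
December 1–27, 2325: 27 days.
Total: 29 + 153 + 27 = 209 days.

209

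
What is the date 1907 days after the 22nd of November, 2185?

the 11th of February, 2191

Count 1907 days after November 22, 2185:
November 22, 2185 → November 22, 2186: 365 days.
November 22, 2186 → November 22, 2187: 365 days.
November 22, 2187 → November 22, 2188: 366 days (2188 is a leap year).
November 22, 2188 → November 22, 2189: 365 days.
November 22, 2189 → November 22, 2190: 365 days.
November 2190: 30 − 22 = 8 days remain.
Then December (31), January (31): 31 + 31 = 62 days.
February 1–11, 2191: 11 days (2191 is not a leap year).
Residual: 81 days.
Total: 1907 days.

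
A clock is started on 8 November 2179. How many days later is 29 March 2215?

Day-of-year of November 8, 2179: 312.
Day-of-year of March 29, 2215: 88.
2179 has 365 days, so 365 − 312 = 53 days remain in 2179.
Full years 2180–2214: 27 common + 8 leap = 27×365 + 8×366 = 12783 days.
Total: 53 + 12783 + 88 = 12924 days.

12924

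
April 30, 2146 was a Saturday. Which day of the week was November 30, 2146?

Wednesday

April 2146: 30 − 30 = 0 days remain.
Then May (31), June (30), July (31), August (31), September (30), October (31): 31 + 30 + 31 + 31 + 30 + 31 = 184 days.
November 1–30, 2146: 30 days.
Total: 0 + 184 + 30 = 214 days.
214 mod 7 = 4, so 4 days after Saturday is Wednesday.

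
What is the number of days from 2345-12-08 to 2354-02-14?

Day-of-year of December 8, 2345: 342.
Day-of-year of February 14, 2354: 45.
2345 has 365 days, so 365 − 342 = 23 days remain in 2345.
Full years 2346–2353: 6 common + 2 leap = 6×365 + 2×366 = 2922 days.
Total: 23 + 2922 + 45 = 2990 days.

2990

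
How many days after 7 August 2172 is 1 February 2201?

10404

Day-of-year of August 7, 2172: 220.
Day-of-year of February 1, 2201: 32.
2172 has 366 days, so 366 − 220 = 146 days remain in 2172.
Full years 2173–2200: 22 common + 6 leap = 22×365 + 6×366 = 10226 days.
Total: 146 + 10226 + 32 = 10404 days.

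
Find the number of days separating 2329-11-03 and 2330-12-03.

395

November 3, 2329 → November 3, 2330: 365 days.
November 2330: 30 − 3 = 27 days remain.
December 1–3, 2330: 3 days.
Residual: 30 days.
Total: 395 days.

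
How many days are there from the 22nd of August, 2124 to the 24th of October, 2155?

11385

Day-of-year of August 22, 2124: 235.
Day-of-year of October 24, 2155: 297.
2124 has 366 days, so 366 − 235 = 131 days remain in 2124.
Full years 2125–2154: 23 common + 7 leap = 23×365 + 7×366 = 10957 days.
Total: 131 + 10957 + 297 = 11385 days.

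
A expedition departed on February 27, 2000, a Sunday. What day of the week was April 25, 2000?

February 2000: 29 − 27 = 2 days remain (2000 is a leap year (divisible by 400), so February has 29 days).
Then March (31): 31 days.
April 1–25, 2000: 25 days.
Total: 2 + 31 + 25 = 58 days.
58 mod 7 = 2, so 2 days after Sunday is Tuesday.

Tuesday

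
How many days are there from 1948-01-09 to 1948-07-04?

January 1948: 31 − 9 = 22 days remain.
Then February 1948 (29), March (31), April (30), May (31), June (30): 29 + 31 + 30 + 31 + 30 = 151 days.
July 1–4, 1948: 4 days.
Total: 22 + 151 + 4 = 177 days.

177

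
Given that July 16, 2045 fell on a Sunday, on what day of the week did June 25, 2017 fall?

Count forward from the earlier date (June 25, 2017) to the later (July 16, 2045):
From June 25, 2017 to June 25, 2045: 28 years, of which 7 contain a Feb 29 — 21×365 + 7×366 = 10227 days.
June 2045: 30 − 25 = 5 days remain.
July 1–16, 2045: 16 days.
Residual: 21 days.
Total: 10248 days.
10248 is a multiple of 7, so June 25, 2017 falls on the same weekday: Sunday.

Sunday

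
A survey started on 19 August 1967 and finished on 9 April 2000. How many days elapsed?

From August 19, 1967 to August 19, 1999: 32 years, of which 8 contain a Feb 29 — 24×365 + 8×366 = 11688 days.
August 1999: 31 − 19 = 12 days remain.
Then September (30), October (31), November (30), December (31), January (31), February 2000 (29), March (31): 30 + 31 + 30 + 31 + 31 + 29 + 31 = 213 days.
April 1–9, 2000: 9 days.
Residual: 234 days.
Total: 11922 days.

11922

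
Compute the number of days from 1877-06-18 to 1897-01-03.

From June 18, 1877 to June 18, 1896: 19 years, of which 5 contain a Feb 29 — 14×365 + 5×366 = 6940 days.
June 1896: 30 − 18 = 12 days remain.
Then July (31), August (31), September (30), October (31), November (30), December (31): 31 + 31 + 30 + 31 + 30 + 31 = 184 days.
January 1–3, 1897: 3 days.
Residual: 199 days.
Total: 7139 days.

7139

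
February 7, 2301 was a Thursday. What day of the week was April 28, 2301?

Sunday

February 2301: 28 − 7 = 21 days remain (2301 is not a leap year, so February has 28 days).
Then March (31): 31 days.
April 1–28, 2301: 28 days.
Total: 21 + 31 + 28 = 80 days.
80 mod 7 = 3, so 3 days after Thursday is Sunday.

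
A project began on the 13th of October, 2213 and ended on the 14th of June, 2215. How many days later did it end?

Day-of-year of October 13, 2213: 286.
Day-of-year of June 14, 2215: 165.
2213 has 365 days, so 365 − 286 = 79 days remain in 2213.
Full years: 2214: 365. Sum = 365.
Total: 79 + 365 + 165 = 609 days.

609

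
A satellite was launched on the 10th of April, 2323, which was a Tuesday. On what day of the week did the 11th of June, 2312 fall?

Count forward from the earlier date (June 11, 2312) to the later (April 10, 2323):
Day-of-year of June 11, 2312: 163.
Day-of-year of April 10, 2323: 100.
2312 has 366 days, so 366 − 163 = 203 days remain in 2312.
Full years 2313–2322: 8 common + 2 leap = 8×365 + 2×366 = 3652 days.
Total: 203 + 3652 + 100 = 3955 days.
3955 is a multiple of 7, so the 11th of June, 2312 falls on the same weekday: Tuesday.

Tuesday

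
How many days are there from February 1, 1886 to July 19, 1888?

February 1886: 28 − 1 = 27 days remain (1886 is not a leap year, so February has 28 days).
Then 28 full months totalling 853 days.
July 1–19, 1888: 19 days.
Total: 27 + 853 + 19 = 899 days.

899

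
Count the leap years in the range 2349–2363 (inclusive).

3

Years divisible by 4 in [2349, 2363]: 2352, 2356, 2360.
No century exceptions apply. Count: 3.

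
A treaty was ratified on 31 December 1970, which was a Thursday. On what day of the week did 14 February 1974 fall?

December 31, 1970 → December 31, 1971: 365 days.
December 31, 1971 → December 31, 1972: 366 days (1972 is a leap year).
December 31, 1972 → December 31, 1973: 365 days.
December 1973: 31 − 31 = 0 days remain.
Then January (31): 31 days.
February 1–14, 1974: 14 days (1974 is not a leap year).
Residual: 45 days.
Total: 1141 days.
1141 is a multiple of 7, so 14 February 1974 falls on the same weekday: Thursday.

Thursday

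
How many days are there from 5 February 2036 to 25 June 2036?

141

February 2036: 29 − 5 = 24 days remain (2036 is a leap year, so February has 29 days).
Then March (31), April (30), May (31): 31 + 30 + 31 = 92 days.
June 1–25, 2036: 25 days.
Total: 24 + 92 + 25 = 141 days.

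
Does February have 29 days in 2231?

2231 is not a leap year.

No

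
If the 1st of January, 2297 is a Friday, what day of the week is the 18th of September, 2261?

Count forward from the earlier date (September 18, 2261) to the later (January 1, 2297):
Day-of-year of September 18, 2261: 261.
Day-of-year of January 1, 2297: 1.
2261 has 365 days, so 365 − 261 = 104 days remain in 2261.
Full years 2262–2296: 26 common + 9 leap = 26×365 + 9×366 = 12784 days.
Total: 104 + 12784 + 1 = 12889 days.
12889 mod 7 = 2, so 2 days before Friday is Wednesday.

Wednesday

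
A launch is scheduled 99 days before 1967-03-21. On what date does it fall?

1966-12-12

Count 99 days before March 21, 1967:
December 1966: 31 − 12 = 19 days remain.
Then January (31), February 1967 (28): 31 + 28 = 59 days.
March 1–21, 1967: 21 days.
Total: 19 + 59 + 21 = 99 days.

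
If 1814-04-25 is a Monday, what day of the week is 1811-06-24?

Monday

Count forward from the earlier date (June 24, 1811) to the later (April 25, 1814):
June 24, 1811 → June 24, 1812: 366 days (1812 is a leap year).
June 24, 1812 → June 24, 1813: 365 days.
June 1813: 30 − 24 = 6 days remain.
Then 9 full months totalling 274 days.
April 1–25, 1814: 25 days.
Residual: 305 days.
Total: 1036 days.
1036 is a multiple of 7, so 1811-06-24 falls on the same weekday: Monday.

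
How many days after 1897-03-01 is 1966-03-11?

From March 1, 1897 to March 1, 1966: 69 years, of which 16 contain a Feb 29 — 53×365 + 16×366 = 25201 days.
(1900 is not a leap year (divisible by 100 but not 400).)
Within March 1966: 11 − 1 = 10 days.
Total: 25211 days.

25211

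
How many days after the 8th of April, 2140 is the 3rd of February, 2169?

10528

From April 8, 2140 to April 8, 2168: 28 years, of which 7 contain a Feb 29 — 21×365 + 7×366 = 10227 days.
April 2168: 30 − 8 = 22 days remain.
Then 9 full months totalling 276 days.
February 1–3, 2169: 3 days (2169 is not a leap year).
Residual: 301 days.
Total: 10528 days.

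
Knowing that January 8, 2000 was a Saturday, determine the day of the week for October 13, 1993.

Wednesday

Count forward from the earlier date (October 13, 1993) to the later (January 8, 2000):
Day-of-year of October 13, 1993: 286.
Day-of-year of January 8, 2000: 8.
1993 has 365 days, so 365 − 286 = 79 days remain in 1993.
Full years: 1994: 365; 1995: 365; 1996: 366; 1997: 365; 1998: 365; 1999: 365. Sum = 2191.
Total: 79 + 2191 + 8 = 2278 days.
2278 mod 7 = 3, so 3 days before Saturday is Wednesday.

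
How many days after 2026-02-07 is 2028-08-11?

916

Day-of-year of February 7, 2026: 38.
Day-of-year of August 11, 2028: 224.
2026 has 365 days, so 365 − 38 = 327 days remain in 2026.
Full years: 2027: 365. Sum = 365.
Total: 327 + 365 + 224 = 916 days.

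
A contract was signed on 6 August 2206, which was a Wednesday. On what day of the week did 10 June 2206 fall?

Tuesday

Count forward from the earlier date (June 10, 2206) to the later (August 6, 2206):
June 2206: 30 − 10 = 20 days remain.
Then July (31): 31 days.
August 1–6, 2206: 6 days.
Total: 20 + 31 + 6 = 57 days.
57 mod 7 = 1, so 1 day before Wednesday is Tuesday.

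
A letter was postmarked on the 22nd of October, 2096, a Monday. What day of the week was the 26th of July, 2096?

Thursday

Count forward from the earlier date (July 26, 2096) to the later (October 22, 2096):
July 2096: 31 − 26 = 5 days remain.
Then August (31), September (30): 31 + 30 = 61 days.
October 1–22, 2096: 22 days.
Total: 5 + 61 + 22 = 88 days.
88 mod 7 = 4, so 4 days before Monday is Thursday.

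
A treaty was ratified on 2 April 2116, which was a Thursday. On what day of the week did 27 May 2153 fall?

From April 2, 2116 to April 2, 2153: 37 years, of which 9 contain a Feb 29 — 28×365 + 9×366 = 13514 days.
April 2153: 30 − 2 = 28 days remain.
May 1–27, 2153: 27 days.
Residual: 55 days.
Total: 13569 days.
13569 mod 7 = 3, so 3 days after Thursday is Sunday.

Sunday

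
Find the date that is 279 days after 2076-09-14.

2077-06-20

Count 279 days after September 14, 2076:
September 2076: 30 − 14 = 16 days remain.
Then October (31), November (30), December (31), January (31), February 2077 (28), March (31), April (30), May (31): 31 + 30 + 31 + 31 + 28 + 31 + 30 + 31 = 243 days.
June 1–20, 2077: 20 days.
Total: 16 + 243 + 20 = 279 days.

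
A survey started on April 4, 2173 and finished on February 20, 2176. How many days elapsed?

Day-of-year of April 4, 2173: 94.
Day-of-year of February 20, 2176: 51.
2173 has 365 days, so 365 − 94 = 271 days remain in 2173.
Full years: 2174: 365; 2175: 365. Sum = 730.
Total: 271 + 730 + 51 = 1052 days.

1052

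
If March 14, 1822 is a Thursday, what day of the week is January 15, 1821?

Count forward from the earlier date (January 15, 1821) to the later (March 14, 1822):
Day-of-year of January 15, 1821: 15.
Day-of-year of March 14, 1822: 73.
1821 has 365 days, so 365 − 15 = 350 days remain in 1821.
Total: 350 + 73 = 423 days.
423 mod 7 = 3, so 3 days before Thursday is Monday.

Monday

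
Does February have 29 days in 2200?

No

2200 is not a leap year (divisible by 100 but not 400).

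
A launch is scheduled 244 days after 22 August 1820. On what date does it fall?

23 April 1821

Count 244 days after August 22, 1820:
Day-of-year of August 22, 1820: 235.
Day-of-year of April 23, 1821: 113.
1820 has 366 days, so 366 − 235 = 131 days remain in 1820.
Total: 131 + 113 = 244 days.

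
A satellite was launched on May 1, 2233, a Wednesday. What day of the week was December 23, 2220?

Saturday

Count forward from the earlier date (December 23, 2220) to the later (May 1, 2233):
From December 23, 2220 to December 23, 2232: 12 years, of which 3 contain a Feb 29 — 9×365 + 3×366 = 4383 days.
December 2232: 31 − 23 = 8 days remain.
Then January (31), February 2233 (28), March (31), April (30): 31 + 28 + 31 + 30 = 120 days.
May 1, 2233: 1 day.
Residual: 129 days.
Total: 4512 days.
4512 mod 7 = 4, so 4 days before Wednesday is Saturday.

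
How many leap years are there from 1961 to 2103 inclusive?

34

Years divisible by 4: 1964, 1968, …, 2100 — 35 in all.
Of these, 2100 is divisible by 100 but not 400, so not leap.
2000 is divisible by 400, so still leap.
Leap years: 35 − 1 = 34.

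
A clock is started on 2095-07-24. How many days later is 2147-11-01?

19092

From July 24, 2095 to July 24, 2147: 52 years, of which 12 contain a Feb 29 — 40×365 + 12×366 = 18992 days.
(2100 is not a leap year (divisible by 100 but not 400).)
July 2147: 31 − 24 = 7 days remain.
Then August (31), September (30), October (31): 31 + 30 + 31 = 92 days.
November 1, 2147: 1 day.
Residual: 100 days.
Total: 19092 days.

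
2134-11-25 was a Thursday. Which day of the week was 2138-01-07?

Day-of-year of November 25, 2134: 329.
Day-of-year of January 7, 2138: 7.
2134 has 365 days, so 365 − 329 = 36 days remain in 2134.
Full years: 2135: 365; 2136: 366; 2137: 365. Sum = 1096.
Total: 36 + 1096 + 7 = 1139 days.
1139 mod 7 = 5, so 5 days after Thursday is Tuesday.

Tuesday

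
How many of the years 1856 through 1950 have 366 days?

Years divisible by 4: 1856, 1860, …, 1948 — 24 in all.
Of these, 1900 is divisible by 100 but not 400, so not leap.
Leap years: 24 − 1 = 23.

23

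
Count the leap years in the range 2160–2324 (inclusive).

Years divisible by 4: 2160, 2164, …, 2324 — 42 in all.
Of these, 2200, 2300 are divisible by 100 but not 400, so not leap.
Leap years: 42 − 2 = 40.

40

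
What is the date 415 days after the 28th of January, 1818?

the 19th of March, 1819

Count 415 days after January 28, 1818:
January 28, 1818 → January 28, 1819: 365 days.
January 1819: 31 − 28 = 3 days remain.
Then February 1819 (28): 28 days.
March 1–19, 1819: 19 days.
Residual: 50 days.
Total: 415 days.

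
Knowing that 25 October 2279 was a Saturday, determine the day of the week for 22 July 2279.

Tuesday

Count forward from the earlier date (July 22, 2279) to the later (October 25, 2279):
July 2279: 31 − 22 = 9 days remain.
Then August (31), September (30): 31 + 30 = 61 days.
October 1–25, 2279: 25 days.
Total: 9 + 61 + 25 = 95 days.
95 mod 7 = 4, so 4 days before Saturday is Tuesday.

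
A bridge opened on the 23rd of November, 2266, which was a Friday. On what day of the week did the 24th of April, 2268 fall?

November 23, 2266 → November 23, 2267: 365 days.
November 2267: 30 − 23 = 7 days remain.
Then December (31), January (31), February 2268 (29), March (31): 31 + 31 + 29 + 31 = 122 days.
April 1–24, 2268: 24 days.
Residual: 153 days.
Total: 518 days.
518 is a multiple of 7, so the 24th of April, 2268 falls on the same weekday: Friday.

Friday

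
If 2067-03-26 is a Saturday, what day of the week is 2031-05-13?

Tuesday

Count forward from the earlier date (May 13, 2031) to the later (March 26, 2067):
From May 13, 2031 to May 13, 2066: 35 years, of which 9 contain a Feb 29 — 26×365 + 9×366 = 12784 days.
May 2066: 31 − 13 = 18 days remain.
Then 9 full months totalling 273 days.
March 1–26, 2067: 26 days.
Residual: 317 days.
Total: 13101 days.
13101 mod 7 = 4, so 4 days before Saturday is Tuesday.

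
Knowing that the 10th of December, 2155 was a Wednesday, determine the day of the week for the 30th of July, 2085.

Count forward from the earlier date (July 30, 2085) to the later (December 10, 2155):
Day-of-year of July 30, 2085: 211.
Day-of-year of December 10, 2155: 344.
2085 has 365 days, so 365 − 211 = 154 days remain in 2085.
Full years 2086–2154: 53 common + 16 leap = 53×365 + 16×366 = 25201 days.
Total: 154 + 25201 + 344 = 25699 days.
25699 mod 7 = 2, so 2 days before Wednesday is Monday.

Monday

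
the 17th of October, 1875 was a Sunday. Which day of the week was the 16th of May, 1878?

Day-of-year of October 17, 1875: 290.
Day-of-year of May 16, 1878: 136.
1875 has 365 days, so 365 − 290 = 75 days remain in 1875.
Full years: 1876: 366; 1877: 365. Sum = 731.
Total: 75 + 731 + 136 = 942 days.
942 mod 7 = 4, so 4 days after Sunday is Thursday.

Thursday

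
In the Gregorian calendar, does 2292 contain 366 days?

2292 is a leap year.

Yes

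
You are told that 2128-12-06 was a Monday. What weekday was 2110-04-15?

Count forward from the earlier date (April 15, 2110) to the later (December 6, 2128):
From April 15, 2110 to April 15, 2128: 18 years, of which 5 contain a Feb 29 — 13×365 + 5×366 = 6575 days.
April 2128: 30 − 15 = 15 days remain.
Then May (31), June (30), July (31), August (31), September (30), October (31), November (30): 31 + 30 + 31 + 31 + 30 + 31 + 30 = 214 days.
December 1–6, 2128: 6 days.
Residual: 235 days.
Total: 6810 days.
6810 mod 7 = 6, so 6 days before Monday is Tuesday.

Tuesday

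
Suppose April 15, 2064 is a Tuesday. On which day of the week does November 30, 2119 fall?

From April 15, 2064 to April 15, 2119: 55 years, of which 12 contain a Feb 29 — 43×365 + 12×366 = 20087 days.
(2100 is not a leap year (divisible by 100 but not 400).)
April 2119: 30 − 15 = 15 days remain.
Then May (31), June (30), July (31), August (31), September (30), October (31): 31 + 30 + 31 + 31 + 30 + 31 = 184 days.
November 1–30, 2119: 30 days.
Residual: 229 days.
Total: 20316 days.
20316 mod 7 = 2, so 2 days after Tuesday is Thursday.

Thursday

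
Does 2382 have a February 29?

No

2382 is not a leap year.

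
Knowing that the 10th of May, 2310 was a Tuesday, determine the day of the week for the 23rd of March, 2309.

Tuesday

Count forward from the earlier date (March 23, 2309) to the later (May 10, 2310):
Day-of-year of March 23, 2309: 82.
Day-of-year of May 10, 2310: 130.
2309 has 365 days, so 365 − 82 = 283 days remain in 2309.
Total: 283 + 130 = 413 days.
413 is a multiple of 7, so the 23rd of March, 2309 falls on the same weekday: Tuesday.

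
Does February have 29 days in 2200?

2200 is not a leap year (divisible by 100 but not 400).

No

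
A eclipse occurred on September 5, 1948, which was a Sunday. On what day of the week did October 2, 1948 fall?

September 1948: 30 − 5 = 25 days remain.
October 1–2, 1948: 2 days.
Total: 25 + 2 = 27 days.
27 mod 7 = 6, so 6 days after Sunday is Saturday.

Saturday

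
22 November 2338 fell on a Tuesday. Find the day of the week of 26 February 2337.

Count forward from the earlier date (February 26, 2337) to the later (November 22, 2338):
February 26, 2337 → February 26, 2338: 365 days.
February 2338: 28 − 26 = 2 days remain (2338 is not a leap year, so February has 28 days).
Then March (31), April (30), May (31), June (30), July (31), August (31), September (30), October (31): 31 + 30 + 31 + 30 + 31 + 31 + 30 + 31 = 245 days.
November 1–22, 2338: 22 days.
Residual: 269 days.
Total: 634 days.
634 mod 7 = 4, so 4 days before Tuesday is Friday.

Friday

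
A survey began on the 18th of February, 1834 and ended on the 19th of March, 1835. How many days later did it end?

Day-of-year of February 18, 1834: 49.
Day-of-year of March 19, 1835: 78.
1834 has 365 days, so 365 − 49 = 316 days remain in 1834.
Total: 316 + 78 = 394 days.

394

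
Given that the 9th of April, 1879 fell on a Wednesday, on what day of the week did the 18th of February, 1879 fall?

Count forward from the earlier date (February 18, 1879) to the later (April 9, 1879):
February 1879: 28 − 18 = 10 days remain (1879 is not a leap year, so February has 28 days).
Then March (31): 31 days.
April 1–9, 1879: 9 days.
Total: 10 + 31 + 9 = 50 days.
50 mod 7 = 1, so 1 day before Wednesday is Tuesday.

Tuesday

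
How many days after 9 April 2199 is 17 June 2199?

April 2199: 30 − 9 = 21 days remain.
Then May (31): 31 days.
June 1–17, 2199: 17 days.
Total: 21 + 31 + 17 = 69 days.

69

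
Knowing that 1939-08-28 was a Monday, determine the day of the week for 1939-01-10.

Tuesday

Count forward from the earlier date (January 10, 1939) to the later (August 28, 1939):
January 1939: 31 − 10 = 21 days remain.
Then February 1939 (28), March (31), April (30), May (31), June (30), July (31): 28 + 31 + 30 + 31 + 30 + 31 = 181 days.
August 1–28, 1939: 28 days.
Total: 21 + 181 + 28 = 230 days.
230 mod 7 = 6, so 6 days before Monday is Tuesday.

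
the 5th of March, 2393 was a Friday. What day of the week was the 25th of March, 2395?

Day-of-year of March 5, 2393: 64.
Day-of-year of March 25, 2395: 84.
2393 has 365 days, so 365 − 64 = 301 days remain in 2393.
Full years: 2394: 365. Sum = 365.
Total: 301 + 365 + 84 = 750 days.
750 mod 7 = 1, so 1 day after Friday is Saturday.

Saturday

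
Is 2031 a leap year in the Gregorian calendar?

No

2031 is not a leap year.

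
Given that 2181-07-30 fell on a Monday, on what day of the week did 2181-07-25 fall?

Wednesday

Count forward from the earlier date (July 25, 2181) to the later (July 30, 2181):
Within July 2181: 30 − 25 = 5 days.
5 mod 7 = 5, so 5 days before Monday is Wednesday.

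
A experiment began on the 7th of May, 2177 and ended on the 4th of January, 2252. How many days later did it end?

27269

From May 7, 2177 to May 7, 2251: 74 years, of which 17 contain a Feb 29 — 57×365 + 17×366 = 27027 days.
(2200 is not a leap year (divisible by 100 but not 400).)
May 2251: 31 − 7 = 24 days remain.
Then June (30), July (31), August (31), September (30), October (31), November (30), December (31): 30 + 31 + 31 + 30 + 31 + 30 + 31 = 214 days.
January 1–4, 2252: 4 days.
Residual: 242 days.
Total: 27269 days.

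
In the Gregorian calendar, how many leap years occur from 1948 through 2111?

Years divisible by 4: 1948, 1952, …, 2108 — 41 in all.
Of these, 2100 is divisible by 100 but not 400, so not leap.
2000 is divisible by 400, so still leap.
Leap years: 41 − 1 = 40.

40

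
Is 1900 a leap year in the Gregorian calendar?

No

1900 is not a leap year (divisible by 100 but not 400).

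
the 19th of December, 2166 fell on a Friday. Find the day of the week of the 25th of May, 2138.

Sunday

Count forward from the earlier date (May 25, 2138) to the later (December 19, 2166):
Day-of-year of May 25, 2138: 145.
Day-of-year of December 19, 2166: 353.
2138 has 365 days, so 365 − 145 = 220 days remain in 2138.
Full years 2139–2165: 20 common + 7 leap = 20×365 + 7×366 = 9862 days.
Total: 220 + 9862 + 353 = 10435 days.
10435 mod 7 = 5, so 5 days before Friday is Sunday.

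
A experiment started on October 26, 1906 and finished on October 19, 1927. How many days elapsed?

7663

Day-of-year of October 26, 1906: 299.
Day-of-year of October 19, 1927: 292.
1906 has 365 days, so 365 − 299 = 66 days remain in 1906.
Full years 1907–1926: 15 common + 5 leap = 15×365 + 5×366 = 7305 days.
Total: 66 + 7305 + 292 = 7663 days.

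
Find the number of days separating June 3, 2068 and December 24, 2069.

569

June 3, 2068 → June 3, 2069: 365 days.
June 2069: 30 − 3 = 27 days remain.
Then July (31), August (31), September (30), October (31), November (30): 31 + 31 + 30 + 31 + 30 = 153 days.
December 1–24, 2069: 24 days.
Residual: 204 days.
Total: 569 days.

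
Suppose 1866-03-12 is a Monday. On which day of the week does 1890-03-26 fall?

Wednesday

From March 12, 1866 to March 12, 1890: 24 years, of which 6 contain a Feb 29 — 18×365 + 6×366 = 8766 days.
Within March 1890: 26 − 12 = 14 days.
Total: 8780 days.
8780 mod 7 = 2, so 2 days after Monday is Wednesday.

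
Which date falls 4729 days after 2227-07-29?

2240-07-09

Count 4729 days after July 29, 2227:
From July 29, 2227 to July 29, 2239: 12 years, of which 3 contain a Feb 29 — 9×365 + 3×366 = 4383 days.
July 2239: 31 − 29 = 2 days remain.
Then 11 full months totalling 335 days.
July 1–9, 2240: 9 days.
Residual: 346 days.
Total: 4729 days.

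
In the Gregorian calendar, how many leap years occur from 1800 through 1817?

Years divisible by 4 in [1800, 1817]: 1800, 1804, 1808, 1812, 1816.
Of these, 1800 is divisible by 100 but not 400, so not leap.
Leap years: 5 − 1 = 4.

4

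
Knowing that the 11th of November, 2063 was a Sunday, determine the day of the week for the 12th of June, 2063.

Count forward from the earlier date (June 12, 2063) to the later (November 11, 2063):
June 2063: 30 − 12 = 18 days remain.
Then July (31), August (31), September (30), October (31): 31 + 31 + 30 + 31 = 123 days.
November 1–11, 2063: 11 days.
Total: 18 + 123 + 11 = 152 days.
152 mod 7 = 5, so 5 days before Sunday is Tuesday.

Tuesday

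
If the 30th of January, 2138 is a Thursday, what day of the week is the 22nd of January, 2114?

Monday

Count forward from the earlier date (January 22, 2114) to the later (January 30, 2138):
Day-of-year of January 22, 2114: 22.
Day-of-year of January 30, 2138: 30.
2114 has 365 days, so 365 − 22 = 343 days remain in 2114.
Full years 2115–2137: 17 common + 6 leap = 17×365 + 6×366 = 8401 days.
Total: 343 + 8401 + 30 = 8774 days.
8774 mod 7 = 3, so 3 days before Thursday is Monday.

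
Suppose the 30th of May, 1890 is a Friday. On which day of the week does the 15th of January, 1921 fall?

Saturday

From May 30, 1890 to May 30, 1920: 30 years, of which 7 contain a Feb 29 — 23×365 + 7×366 = 10957 days.
(1900 is not a leap year (divisible by 100 but not 400).)
May 1920: 31 − 30 = 1 day remains.
Then June (30), July (31), August (31), September (30), October (31), November (30), December (31): 30 + 31 + 31 + 30 + 31 + 30 + 31 = 214 days.
January 1–15, 1921: 15 days.
Residual: 230 days.
Total: 11187 days.
11187 mod 7 = 1, so 1 day after Friday is Saturday.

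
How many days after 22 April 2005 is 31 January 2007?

April 2005: 30 − 22 = 8 days remain.
Then 20 full months totalling 610 days.
January 1–31, 2007: 31 days.
Total: 8 + 610 + 31 = 649 days.

649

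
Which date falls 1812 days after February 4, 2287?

January 21, 2292

Count 1812 days after February 4, 2287:
February 4, 2287 → February 4, 2288: 365 days.
February 4, 2288 → February 4, 2289: 366 days (2288 is a leap year).
February 4, 2289 → February 4, 2290: 365 days.
February 4, 2290 → February 4, 2291: 365 days.
February 2291: 28 − 4 = 24 days remain (2291 is not a leap year, so February has 28 days).
Then 10 full months totalling 306 days.
January 1–21, 2292: 21 days.
Residual: 351 days.
Total: 1812 days.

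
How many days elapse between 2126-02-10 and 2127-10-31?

628

February 2126: 28 − 10 = 18 days remain (2126 is not a leap year, so February has 28 days).
Then 19 full months totalling 579 days.
October 1–31, 2127: 31 days.
Total: 18 + 579 + 31 = 628 days.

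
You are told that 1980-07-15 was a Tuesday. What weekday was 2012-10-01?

Day-of-year of July 15, 1980: 197.
Day-of-year of October 1, 2012: 275.
1980 has 366 days, so 366 − 197 = 169 days remain in 1980.
Full years 1981–2011: 24 common + 7 leap = 24×365 + 7×366 = 11322 days.
Total: 169 + 11322 + 275 = 11766 days.
11766 mod 7 = 6, so 6 days after Tuesday is Monday.

Monday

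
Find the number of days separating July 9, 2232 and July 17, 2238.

2199

July 9, 2232 → July 9, 2233: 365 days.
July 9, 2233 → July 9, 2234: 365 days.
July 9, 2234 → July 9, 2235: 365 days.
July 9, 2235 → July 9, 2236: 366 days (2236 is a leap year).
July 9, 2236 → July 9, 2237: 365 days.
July 9, 2237 → July 9, 2238: 365 days.
Within July 2238: 17 − 9 = 8 days.
Total: 2199 days.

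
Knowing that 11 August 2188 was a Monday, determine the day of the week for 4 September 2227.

Tuesday

From August 11, 2188 to August 11, 2227: 39 years, of which 8 contain a Feb 29 — 31×365 + 8×366 = 14243 days.
(2200 is not a leap year (divisible by 100 but not 400).)
August 2227: 31 − 11 = 20 days remain.
September 1–4, 2227: 4 days.
Residual: 24 days.
Total: 14267 days.
14267 mod 7 = 1, so 1 day after Monday is Tuesday.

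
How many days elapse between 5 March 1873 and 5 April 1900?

9892

Day-of-year of March 5, 1873: 64.
Day-of-year of April 5, 1900: 95.
1873 has 365 days, so 365 − 64 = 301 days remain in 1873.
Full years 1874–1899: 20 common + 6 leap = 20×365 + 6×366 = 9496 days.
Total: 301 + 9496 + 95 = 9892 days.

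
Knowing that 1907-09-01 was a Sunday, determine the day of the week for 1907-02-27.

Count forward from the earlier date (February 27, 1907) to the later (September 1, 1907):
February 1907: 28 − 27 = 1 day remains (1907 is not a leap year, so February has 28 days).
Then March (31), April (30), May (31), June (30), July (31), August (31): 31 + 30 + 31 + 30 + 31 + 31 = 184 days.
September 1, 1907: 1 day.
Total: 1 + 184 + 1 = 186 days.
186 mod 7 = 4, so 4 days before Sunday is Wednesday.

Wednesday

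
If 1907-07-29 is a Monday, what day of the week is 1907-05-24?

Friday

Count forward from the earlier date (May 24, 1907) to the later (July 29, 1907):
May 1907: 31 − 24 = 7 days remain.
Then June (30): 30 days.
July 1–29, 1907: 29 days.
Total: 7 + 30 + 29 = 66 days.
66 mod 7 = 3, so 3 days before Monday is Friday.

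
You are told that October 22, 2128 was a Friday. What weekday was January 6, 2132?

Sunday

October 22, 2128 → October 22, 2129: 365 days.
October 22, 2129 → October 22, 2130: 365 days.
October 22, 2130 → October 22, 2131: 365 days.
October 2131: 31 − 22 = 9 days remain.
Then November (30), December (31): 30 + 31 = 61 days.
January 1–6, 2132: 6 days.
Residual: 76 days.
Total: 1171 days.
1171 mod 7 = 2, so 2 days after Friday is Sunday.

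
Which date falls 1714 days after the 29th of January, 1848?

the 8th of October, 1852

Count 1714 days after January 29, 1848:
January 29, 1848 → January 29, 1849: 366 days (1848 is a leap year).
January 29, 1849 → January 29, 1850: 365 days.
January 29, 1850 → January 29, 1851: 365 days.
January 29, 1851 → January 29, 1852: 365 days.
January 1852: 31 − 29 = 2 days remain.
Then February 1852 (29), March (31), April (30), May (31), June (30), July (31), August (31), September (30): 29 + 31 + 30 + 31 + 30 + 31 + 31 + 30 = 243 days.
October 1–8, 1852: 8 days.
Residual: 253 days.
Total: 1714 days.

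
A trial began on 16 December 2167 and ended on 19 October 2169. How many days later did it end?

December 16, 2167 → December 16, 2168: 366 days (2168 is a leap year).
December 2168: 31 − 16 = 15 days remain.
Then 9 full months totalling 273 days.
October 1–19, 2169: 19 days.
Residual: 307 days.
Total: 673 days.

673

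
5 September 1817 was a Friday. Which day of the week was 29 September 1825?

Thursday

Day-of-year of September 5, 1817: 248.
Day-of-year of September 29, 1825: 272.
1817 has 365 days, so 365 − 248 = 117 days remain in 1817.
Full years 1818–1824: 5 common + 2 leap = 5×365 + 2×366 = 2557 days.
Total: 117 + 2557 + 272 = 2946 days.
2946 mod 7 = 6, so 6 days after Friday is Thursday.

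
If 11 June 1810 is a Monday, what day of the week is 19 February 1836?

Day-of-year of June 11, 1810: 162.
Day-of-year of February 19, 1836: 50.
1810 has 365 days, so 365 − 162 = 203 days remain in 1810.
Full years 1811–1835: 19 common + 6 leap = 19×365 + 6×366 = 9131 days.
Total: 203 + 9131 + 50 = 9384 days.
9384 mod 7 = 4, so 4 days after Monday is Friday.

Friday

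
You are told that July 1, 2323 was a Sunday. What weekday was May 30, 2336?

Saturday

Day-of-year of July 1, 2323: 182.
Day-of-year of May 30, 2336: 151.
2323 has 365 days, so 365 − 182 = 183 days remain in 2323.
Full years 2324–2335: 9 common + 3 leap = 9×365 + 3×366 = 4383 days.
Total: 183 + 4383 + 151 = 4717 days.
4717 mod 7 = 6, so 6 days after Sunday is Saturday.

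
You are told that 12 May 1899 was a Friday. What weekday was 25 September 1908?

Friday

From May 12, 1899 to May 12, 1908: 9 years, of which 2 contain a Feb 29 — 7×365 + 2×366 = 3287 days.
(1900 is not a leap year (divisible by 100 but not 400).)
May 1908: 31 − 12 = 19 days remain.
Then June (30), July (31), August (31): 30 + 31 + 31 = 92 days.
September 1–25, 1908: 25 days.
Residual: 136 days.
Total: 3423 days.
3423 is a multiple of 7, so 25 September 1908 falls on the same weekday: Friday.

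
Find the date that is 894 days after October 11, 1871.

March 23, 1874

Count 894 days after October 11, 1871:
Day-of-year of October 11, 1871: 284.
Day-of-year of March 23, 1874: 82.
1871 has 365 days, so 365 − 284 = 81 days remain in 1871.
Full years: 1872: 366; 1873: 365. Sum = 731.
Total: 81 + 731 + 82 = 894 days.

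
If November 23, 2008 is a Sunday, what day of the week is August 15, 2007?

Count forward from the earlier date (August 15, 2007) to the later (November 23, 2008):
August 15, 2007 → August 15, 2008: 366 days (2008 is a leap year).
August 2008: 31 − 15 = 16 days remain.
Then September (30), October (31): 30 + 31 = 61 days.
November 1–23, 2008: 23 days.
Residual: 100 days.
Total: 466 days.
466 mod 7 = 4, so 4 days before Sunday is Wednesday.

Wednesday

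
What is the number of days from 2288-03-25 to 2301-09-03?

4909

From March 25, 2288 to March 25, 2301: 13 years, of which 2 contain a Feb 29 — 11×365 + 2×366 = 4747 days.
(2300 is not a leap year (divisible by 100 but not 400).)
March 2301: 31 − 25 = 6 days remain.
Then April (30), May (31), June (30), July (31), August (31): 30 + 31 + 30 + 31 + 31 = 153 days.
September 1–3, 2301: 3 days.
Residual: 162 days.
Total: 4909 days.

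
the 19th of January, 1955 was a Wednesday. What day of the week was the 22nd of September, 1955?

January 1955: 31 − 19 = 12 days remain.
Then February 1955 (28), March (31), April (30), May (31), June (30), July (31), August (31): 28 + 31 + 30 + 31 + 30 + 31 + 31 = 212 days.
September 1–22, 1955: 22 days.
Total: 12 + 212 + 22 = 246 days.
246 mod 7 = 1, so 1 day after Wednesday is Thursday.

Thursday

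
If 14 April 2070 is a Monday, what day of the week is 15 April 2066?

Thursday

Count forward from the earlier date (April 15, 2066) to the later (April 14, 2070):
April 15, 2066 → April 15, 2067: 365 days.
April 15, 2067 → April 15, 2068: 366 days (2068 is a leap year).
April 15, 2068 → April 15, 2069: 365 days.
April 2069: 30 − 15 = 15 days remain.
Then 11 full months totalling 335 days.
April 1–14, 2070: 14 days.
Residual: 364 days.
Total: 1460 days.
1460 mod 7 = 4, so 4 days before Monday is Thursday.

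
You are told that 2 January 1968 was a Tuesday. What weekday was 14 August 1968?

January 1968: 31 − 2 = 29 days remain.
Then February 1968 (29), March (31), April (30), May (31), June (30), July (31): 29 + 31 + 30 + 31 + 30 + 31 = 182 days.
August 1–14, 1968: 14 days.
Total: 29 + 182 + 14 = 225 days.
225 mod 7 = 1, so 1 day after Tuesday is Wednesday.

Wednesday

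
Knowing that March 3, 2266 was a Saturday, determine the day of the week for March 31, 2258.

Count forward from the earlier date (March 31, 2258) to the later (March 3, 2266):
From March 31, 2258 to March 31, 2265: 7 years, of which 2 contain a Feb 29 — 5×365 + 2×366 = 2557 days.
March 2265: 31 − 31 = 0 days remain.
Then 11 full months totalling 334 days.
March 1–3, 2266: 3 days.
Residual: 337 days.
Total: 2894 days.
2894 mod 7 = 3, so 3 days before Saturday is Wednesday.

Wednesday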